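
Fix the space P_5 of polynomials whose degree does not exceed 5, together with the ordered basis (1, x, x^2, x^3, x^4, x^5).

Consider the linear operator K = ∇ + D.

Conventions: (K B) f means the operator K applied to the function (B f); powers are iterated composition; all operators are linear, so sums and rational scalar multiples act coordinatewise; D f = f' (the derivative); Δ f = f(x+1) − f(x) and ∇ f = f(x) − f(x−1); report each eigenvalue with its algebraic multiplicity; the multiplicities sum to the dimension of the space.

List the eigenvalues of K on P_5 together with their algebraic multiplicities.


λ = 0 (multiplicity 6)

image of 1: 0
image of x: 2
image of x^2: 4x - 1
image of x^3: 6x^2 - 3x + 1
image of x^4: 8x^3 - 6x^2 + 4x - 1
image of x^5: 10x^4 - 10x^3 + 10x^2 - 5x + 1
the matrix is upper triangular; its diagonal is (0, 0, 0, 0, 0, 0)
for a triangular matrix the eigenvalues are the diagonal entries, with algebraic multiplicity their repetition count


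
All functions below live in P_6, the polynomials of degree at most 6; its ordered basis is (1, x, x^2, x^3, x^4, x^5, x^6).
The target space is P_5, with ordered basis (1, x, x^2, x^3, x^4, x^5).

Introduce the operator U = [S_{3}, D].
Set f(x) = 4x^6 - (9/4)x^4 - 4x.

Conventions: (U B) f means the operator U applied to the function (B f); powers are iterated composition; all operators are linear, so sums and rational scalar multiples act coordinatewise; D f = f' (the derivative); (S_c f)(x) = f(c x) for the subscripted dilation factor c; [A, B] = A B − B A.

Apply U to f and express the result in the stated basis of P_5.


D f = 24x^5 - 9x^3 - 4
S_{3} D f = 5832x^5 - 243x^3 - 4
S_{3} f = 2916x^6 - (729/4)x^4 - 12x
D S_{3} f = 17496x^5 - 729x^3 - 12
[S_{3}, D] f = -11664x^5 + 486x^3 + 8

the result is g(x) = -11664x^5 + 486x^3 + 8


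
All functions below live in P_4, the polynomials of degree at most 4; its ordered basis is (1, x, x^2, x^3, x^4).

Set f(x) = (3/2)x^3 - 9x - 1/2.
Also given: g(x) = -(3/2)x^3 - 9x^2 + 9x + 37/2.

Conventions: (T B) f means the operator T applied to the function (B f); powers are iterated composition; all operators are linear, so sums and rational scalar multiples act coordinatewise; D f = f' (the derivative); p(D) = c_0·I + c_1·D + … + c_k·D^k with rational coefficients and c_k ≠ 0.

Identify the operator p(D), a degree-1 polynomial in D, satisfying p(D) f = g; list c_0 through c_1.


D^0 f = (3/2)x^3 - 9x - 1/2
D^1 f = (9/2)x^2 - 9
matching coefficients of g against c_0 f + c_1 Df + … from the top degree down determines the c_i
solution: c_0 = -1, c_1 = -2

c_0 = -1, c_1 = -2


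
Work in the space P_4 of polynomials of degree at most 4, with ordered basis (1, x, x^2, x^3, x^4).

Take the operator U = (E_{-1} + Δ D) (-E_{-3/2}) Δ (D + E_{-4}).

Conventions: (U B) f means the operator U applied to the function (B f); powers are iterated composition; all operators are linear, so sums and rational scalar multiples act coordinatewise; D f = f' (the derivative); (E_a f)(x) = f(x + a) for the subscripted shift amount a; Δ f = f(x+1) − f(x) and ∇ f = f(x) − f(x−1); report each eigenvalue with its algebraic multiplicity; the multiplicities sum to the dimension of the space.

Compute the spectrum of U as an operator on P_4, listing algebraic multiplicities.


image of 1: 0
image of x: -1
image of x^2: -2x + 10
image of x^3: -3x^2 + 30x - 409/4
image of x^4: -4x^3 + 60x^2 - 409x + 905
the matrix is upper triangular; its diagonal is (0, 0, 0, 0, 0)
for a triangular matrix the eigenvalues are the diagonal entries, with algebraic multiplicity their repetition count

λ = 0 (multiplicity 5)


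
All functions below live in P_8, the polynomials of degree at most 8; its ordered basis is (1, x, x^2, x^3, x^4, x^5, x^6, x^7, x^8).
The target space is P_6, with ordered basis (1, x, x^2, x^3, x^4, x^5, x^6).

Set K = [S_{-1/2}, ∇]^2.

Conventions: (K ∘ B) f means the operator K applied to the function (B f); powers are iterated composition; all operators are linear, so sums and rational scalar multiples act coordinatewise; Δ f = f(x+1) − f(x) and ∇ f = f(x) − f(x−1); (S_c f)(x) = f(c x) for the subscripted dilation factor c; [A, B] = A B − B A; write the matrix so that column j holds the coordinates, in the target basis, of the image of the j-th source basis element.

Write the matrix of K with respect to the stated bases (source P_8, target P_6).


image of 1: 0
image of x: 0
image of x^2: -9/4
image of x^3: -(27/16)x + 27/32
image of x^4: -(27/32)x^2 + (27/32)x - 27/8
image of x^5: -(45/128)x^3 + (135/256)x^2 - (135/32)x + 1035/512
image of x^6: -(135/1024)x^4 + (135/512)x^3 - (405/128)x^2 + (3105/1024)x - 2457/512
image of x^7: -(189/4096)x^5 + (945/8192)x^4 - (945/512)x^3 + (21735/8192)x^2 - (17199/2048)x + 30807/8192
image of x^8: -(63/4096)x^6 + (189/4096)x^5 - (945/1024)x^4 + (7245/4096)x^3 - (17199/2048)x^2 + (30807/4096)x - 14247/2048
each image's coordinates form column j of the matrix

the matrix is [[0, 0, -9/4, 27/32, -27/8, 1035/512, -2457/512, 30807/8192, -14247/2048]; [0, 0, 0, -27/16, 27/32, -135/32, 3105/1024, -17199/2048, 30807/4096]; [0, 0, 0, 0, -27/32, 135/256, -405/128, 21735/8192, -17199/2048]; [0, 0, 0, 0, 0, -45/128, 135/512, -945/512, 7245/4096]; [0, 0, 0, 0, 0, 0, -135/1024, 945/8192, -945/1024]; [0, 0, 0, 0, 0, 0, 0, -189/4096, 189/4096]; [0, 0, 0, 0, 0, 0, 0, 0, -63/4096]] (rows listed top to bottom)


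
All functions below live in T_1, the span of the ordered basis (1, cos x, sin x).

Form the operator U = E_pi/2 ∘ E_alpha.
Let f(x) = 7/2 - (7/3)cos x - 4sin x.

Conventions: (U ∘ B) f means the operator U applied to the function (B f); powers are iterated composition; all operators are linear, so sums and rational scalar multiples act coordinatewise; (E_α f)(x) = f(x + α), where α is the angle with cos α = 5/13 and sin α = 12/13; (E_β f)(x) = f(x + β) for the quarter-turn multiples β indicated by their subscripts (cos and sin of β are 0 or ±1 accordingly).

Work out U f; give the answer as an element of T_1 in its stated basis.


g(x) = 7/2 + (8/13)cos x + (179/39)sin x

E_alpha f = 7/2 - (179/39)cos x + (8/13)sin x
E_pi/2 E_alpha f = 7/2 + (8/13)cos x + (179/39)sin x


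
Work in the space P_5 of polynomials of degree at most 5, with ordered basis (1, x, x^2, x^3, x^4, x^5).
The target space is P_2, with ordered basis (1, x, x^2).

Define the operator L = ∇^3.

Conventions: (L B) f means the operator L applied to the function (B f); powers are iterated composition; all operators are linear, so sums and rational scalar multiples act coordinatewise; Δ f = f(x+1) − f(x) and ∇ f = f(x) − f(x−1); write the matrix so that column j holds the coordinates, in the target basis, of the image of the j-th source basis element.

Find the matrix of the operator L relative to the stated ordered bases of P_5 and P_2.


image of 1: 0
image of x: 0
image of x^2: 0
image of x^3: 6
image of x^4: 24x - 36
image of x^5: 60x^2 - 180x + 150
each image's coordinates form column j of the matrix

the matrix is [[0, 0, 0, 6, -36, 150]; [0, 0, 0, 0, 24, -180]; [0, 0, 0, 0, 0, 60]] (rows listed top to bottom)


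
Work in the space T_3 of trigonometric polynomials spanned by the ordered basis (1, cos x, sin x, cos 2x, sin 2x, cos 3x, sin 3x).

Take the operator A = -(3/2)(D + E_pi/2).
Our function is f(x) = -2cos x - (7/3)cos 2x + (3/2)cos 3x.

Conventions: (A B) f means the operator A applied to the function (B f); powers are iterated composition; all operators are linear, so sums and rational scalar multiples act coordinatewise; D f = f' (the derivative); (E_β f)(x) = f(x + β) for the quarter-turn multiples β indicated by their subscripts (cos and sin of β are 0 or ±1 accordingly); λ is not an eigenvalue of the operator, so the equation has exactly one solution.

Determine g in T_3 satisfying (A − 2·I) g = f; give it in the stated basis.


the result is g(x) = (4/13)cos x + (6/13)sin x + (14/111)cos 2x + (28/37)sin 2x - (3/13)cos 3x - (9/26)sin 3x

write g with unknown coordinates in the stated basis and equate coefficients in (A − 2·I) g = f
solving from the highest basis element down gives g = (4/13)cos x + (6/13)sin x + (14/111)cos 2x + (28/37)sin 2x - (3/13)cos 3x - (9/26)sin 3x
check: A g = -(18/13)cos x + (12/13)sin x - (77/37)cos 2x + (56/37)sin 2x + (27/26)cos 3x - (9/13)sin 3x
so A g − 2·g = -2cos x - (7/3)cos 2x + (3/2)cos 3x = f ✓


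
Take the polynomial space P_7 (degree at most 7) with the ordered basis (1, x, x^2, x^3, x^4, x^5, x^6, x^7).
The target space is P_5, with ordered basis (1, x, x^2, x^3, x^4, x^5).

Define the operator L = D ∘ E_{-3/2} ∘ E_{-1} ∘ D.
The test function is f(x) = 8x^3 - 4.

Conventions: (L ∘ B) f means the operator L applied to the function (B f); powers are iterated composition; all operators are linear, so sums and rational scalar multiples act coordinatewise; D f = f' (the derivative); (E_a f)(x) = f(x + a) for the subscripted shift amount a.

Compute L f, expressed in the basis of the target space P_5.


D f = 24x^2
E_{-1} D f = 24x^2 - 48x + 24
E_{-3/2} E_{-1} D f = 24x^2 - 120x + 150
D E_{-3/2} E_{-1} D f = 48x - 120

the result is g(x) = 48x - 120


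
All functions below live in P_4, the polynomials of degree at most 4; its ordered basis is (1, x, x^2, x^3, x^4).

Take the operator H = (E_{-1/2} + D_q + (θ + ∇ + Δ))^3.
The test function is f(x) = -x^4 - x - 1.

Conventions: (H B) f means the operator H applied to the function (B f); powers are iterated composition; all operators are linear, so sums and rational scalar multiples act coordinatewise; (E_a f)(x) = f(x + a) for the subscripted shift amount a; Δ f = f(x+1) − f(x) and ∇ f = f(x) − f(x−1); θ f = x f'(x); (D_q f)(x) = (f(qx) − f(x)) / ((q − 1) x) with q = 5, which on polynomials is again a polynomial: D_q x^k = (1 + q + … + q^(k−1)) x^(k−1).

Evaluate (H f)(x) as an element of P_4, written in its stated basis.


g(x) = -125x^4 - 9882x^3 - (138171/2)x^2 - 53531x - 79785/16

E_{-1/2} f = -x^4 + 2x^3 - (3/2)x^2 - (1/2)x - 9/16
D_q f = -156x^3 - 1
θ f = -4x^4 - x
∇ f = -4x^3 + 6x^2 - 4x
Δ f = -4x^3 - 6x^2 - 4x - 2
(θ + ∇ + Δ) f = -4x^4 - 8x^3 - 9x - 2
(E_{-1/2} + D_q + (θ + ∇ + Δ)) f = -5x^4 - 162x^3 - (3/2)x^2 - (19/2)x - 57/16
E_{-1/2} (E_{-1/2} + D_q + (θ + ∇ + Δ)) f = -5x^4 - 152x^3 + 234x^2 - 127x + 83/4
D_q (E_{-1/2} + D_q + (θ + ∇ + Δ)) f = -780x^3 - 5022x^2 - 9x - 19/2
θ (E_{-1/2} + D_q + (θ + ∇ + Δ)) f = -20x^4 - 486x^3 - 3x^2 - (19/2)x
∇ (E_{-1/2} + D_q + (θ + ∇ + Δ)) f = -20x^3 - 456x^2 + 463x - 165
Δ (E_{-1/2} + D_q + (θ + ∇ + Δ)) f = -20x^3 - 516x^2 - 509x - 178
(θ + ∇ + Δ) (E_{-1/2} + D_q + (θ + ∇ + Δ)) f = -20x^4 - 526x^3 - 975x^2 - (111/2)x - 343
(E_{-1/2} + D_q + (θ + ∇ + Δ)) (E_{-1/2} + D_q + (θ + ∇ + Δ)) f = -25x^4 - 1458x^3 - 5763x^2 - (383/2)x - 1327/4
E_{-1/2} (E_{-1/2} + D_q + (θ + ∇ + Δ)) (E_{-1/2} + D_q + (θ + ∇ + Δ)) f = -25x^4 - 1408x^3 - (7227/2)x^2 + (8981/2)x - 23937/16
D_q (E_{-1/2} + D_q + (θ + ∇ + Δ)) (E_{-1/2} + D_q + (θ + ∇ + Δ)) f = -3900x^3 - 45198x^2 - 34578x - 383/2
θ (E_{-1/2} + D_q + (θ + ∇ + Δ)) (E_{-1/2} + D_q + (θ + ∇ + Δ)) f = -100x^4 - 4374x^3 - 11526x^2 - (383/2)x
∇ (E_{-1/2} + D_q + (θ + ∇ + Δ)) (E_{-1/2} + D_q + (θ + ∇ + Δ)) f = -100x^3 - 4224x^2 - 7252x + 8277/2
Δ (E_{-1/2} + D_q + (θ + ∇ + Δ)) (E_{-1/2} + D_q + (θ + ∇ + Δ)) f = -100x^3 - 4524x^2 - 16000x - 14875/2
(θ + ∇ + Δ) (E_{-1/2} + D_q + (θ + ∇ + Δ)) (E_{-1/2} + D_q + (θ + ∇ + Δ)) f = -100x^4 - 4574x^3 - 20274x^2 - (46887/2)x - 3299
(E_{-1/2} + D_q + (θ + ∇ + Δ)) (E_{-1/2} + D_q + (θ + ∇ + Δ)) (E_{-1/2} + D_q + (θ + ∇ + Δ)) f = -125x^4 - 9882x^3 - (138171/2)x^2 - 53531x - 79785/16


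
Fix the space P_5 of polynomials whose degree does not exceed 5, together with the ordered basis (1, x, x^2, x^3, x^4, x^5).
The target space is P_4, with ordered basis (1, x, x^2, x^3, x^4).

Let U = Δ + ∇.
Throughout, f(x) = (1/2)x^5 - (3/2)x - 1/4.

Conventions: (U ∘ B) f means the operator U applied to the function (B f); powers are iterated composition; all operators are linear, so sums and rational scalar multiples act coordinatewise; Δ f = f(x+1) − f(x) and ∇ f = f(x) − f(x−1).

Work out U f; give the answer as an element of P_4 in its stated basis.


the result is g(x) = 5x^4 + 10x^2 - 2

Δ f = (5/2)x^4 + 5x^3 + 5x^2 + (5/2)x - 1
∇ f = (5/2)x^4 - 5x^3 + 5x^2 - (5/2)x - 1
(Δ + ∇) f = 5x^4 + 10x^2 - 2


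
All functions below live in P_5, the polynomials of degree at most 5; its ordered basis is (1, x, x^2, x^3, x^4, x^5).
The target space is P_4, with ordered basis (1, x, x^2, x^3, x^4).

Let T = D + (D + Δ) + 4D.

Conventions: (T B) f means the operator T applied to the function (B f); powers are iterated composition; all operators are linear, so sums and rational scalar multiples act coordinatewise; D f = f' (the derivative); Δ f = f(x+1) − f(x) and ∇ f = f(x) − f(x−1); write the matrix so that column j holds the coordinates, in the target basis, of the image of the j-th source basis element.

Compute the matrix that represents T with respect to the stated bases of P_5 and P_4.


the matrix is [[0, 7, 1, 1, 1, 1]; [0, 0, 14, 3, 4, 5]; [0, 0, 0, 21, 6, 10]; [0, 0, 0, 0, 28, 10]; [0, 0, 0, 0, 0, 35]] (rows listed top to bottom)

image of 1: 0
image of x: 7
image of x^2: 14x + 1
image of x^3: 21x^2 + 3x + 1
image of x^4: 28x^3 + 6x^2 + 4x + 1
image of x^5: 35x^4 + 10x^3 + 10x^2 + 5x + 1
each image's coordinates form column j of the matrix


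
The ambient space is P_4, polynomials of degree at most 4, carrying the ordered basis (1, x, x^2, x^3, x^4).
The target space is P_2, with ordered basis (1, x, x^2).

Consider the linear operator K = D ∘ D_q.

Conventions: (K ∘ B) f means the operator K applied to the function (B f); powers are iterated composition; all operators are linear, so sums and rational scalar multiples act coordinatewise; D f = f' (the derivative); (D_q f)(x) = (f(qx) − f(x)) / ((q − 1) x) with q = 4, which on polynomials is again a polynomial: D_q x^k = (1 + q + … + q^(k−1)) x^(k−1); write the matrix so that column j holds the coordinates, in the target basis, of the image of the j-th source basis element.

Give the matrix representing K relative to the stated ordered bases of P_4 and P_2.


image of 1: 0
image of x: 0
image of x^2: 5
image of x^3: 42x
image of x^4: 255x^2
each image's coordinates form column j of the matrix

the matrix is [[0, 0, 5, 0, 0]; [0, 0, 0, 42, 0]; [0, 0, 0, 0, 255]] (rows listed top to bottom)


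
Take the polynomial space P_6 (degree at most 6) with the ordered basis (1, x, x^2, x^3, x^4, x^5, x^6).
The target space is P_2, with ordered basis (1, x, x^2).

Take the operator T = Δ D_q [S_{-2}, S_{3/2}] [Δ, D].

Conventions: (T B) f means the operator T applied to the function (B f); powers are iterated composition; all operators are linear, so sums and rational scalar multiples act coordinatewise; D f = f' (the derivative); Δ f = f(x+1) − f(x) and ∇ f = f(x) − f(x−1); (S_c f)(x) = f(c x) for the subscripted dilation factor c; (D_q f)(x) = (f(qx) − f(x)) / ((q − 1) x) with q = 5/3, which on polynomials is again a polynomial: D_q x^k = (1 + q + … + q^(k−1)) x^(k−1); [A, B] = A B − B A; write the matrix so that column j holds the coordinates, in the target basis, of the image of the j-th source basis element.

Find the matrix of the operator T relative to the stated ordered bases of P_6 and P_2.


image of 1: 0
image of x: 0
image of x^2: 0
image of x^3: 0
image of x^4: 0
image of x^5: 0
image of x^6: 0
each image's coordinates form column j of the matrix

the matrix is [[0, 0, 0, 0, 0, 0, 0]; [0, 0, 0, 0, 0, 0, 0]; [0, 0, 0, 0, 0, 0, 0]] (rows listed top to bottom)


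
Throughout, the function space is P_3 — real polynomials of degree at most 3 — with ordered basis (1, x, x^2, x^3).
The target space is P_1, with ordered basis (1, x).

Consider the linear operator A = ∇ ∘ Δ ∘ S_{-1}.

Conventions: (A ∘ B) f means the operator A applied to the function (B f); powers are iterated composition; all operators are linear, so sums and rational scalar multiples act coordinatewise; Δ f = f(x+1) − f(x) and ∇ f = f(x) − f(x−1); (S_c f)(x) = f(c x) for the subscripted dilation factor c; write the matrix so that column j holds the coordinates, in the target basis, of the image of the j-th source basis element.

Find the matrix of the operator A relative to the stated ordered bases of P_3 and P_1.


image of 1: 0
image of x: 0
image of x^2: 2
image of x^3: -6x
each image's coordinates form column j of the matrix

the matrix is [[0, 0, 2, 0]; [0, 0, 0, -6]] (rows listed top to bottom)


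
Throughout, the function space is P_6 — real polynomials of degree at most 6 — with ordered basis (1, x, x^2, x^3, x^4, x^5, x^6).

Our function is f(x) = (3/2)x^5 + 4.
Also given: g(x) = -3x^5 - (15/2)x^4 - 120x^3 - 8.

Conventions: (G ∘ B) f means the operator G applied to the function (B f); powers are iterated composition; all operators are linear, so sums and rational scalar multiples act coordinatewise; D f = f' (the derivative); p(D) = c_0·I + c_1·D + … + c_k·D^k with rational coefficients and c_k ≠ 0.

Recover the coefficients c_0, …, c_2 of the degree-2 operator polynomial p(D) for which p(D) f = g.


c_0 = -2, c_1 = -1, c_2 = -4

D^0 f = (3/2)x^5 + 4
D^1 f = (15/2)x^4
D^2 f = 30x^3
matching coefficients of g against c_0 f + c_1 Df + … from the top degree down determines the c_i
solution: c_0 = -2, c_1 = -1, c_2 = -4


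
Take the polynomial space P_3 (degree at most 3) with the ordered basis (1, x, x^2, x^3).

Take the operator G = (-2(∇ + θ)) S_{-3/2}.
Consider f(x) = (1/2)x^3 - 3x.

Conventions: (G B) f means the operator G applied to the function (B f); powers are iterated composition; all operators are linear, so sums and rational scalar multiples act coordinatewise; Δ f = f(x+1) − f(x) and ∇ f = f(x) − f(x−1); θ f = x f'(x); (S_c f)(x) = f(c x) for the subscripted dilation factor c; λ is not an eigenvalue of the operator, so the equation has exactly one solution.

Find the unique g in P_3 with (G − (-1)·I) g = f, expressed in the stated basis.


the result is g(x) = (2/85)x^3 + (81/1360)x^2 - (159/320)x + 5787/5440

write g with unknown coordinates in the stated basis and equate coefficients in (G − (-1)·I) g = f
solving from the highest basis element down gives g = (2/85)x^3 + (81/1360)x^2 - (159/320)x + 5787/5440
check: G g = (81/170)x^3 - (81/1360)x^2 - (801/320)x - 5787/5440
so G g − (-1)·g = (1/2)x^3 - 3x = f ✓


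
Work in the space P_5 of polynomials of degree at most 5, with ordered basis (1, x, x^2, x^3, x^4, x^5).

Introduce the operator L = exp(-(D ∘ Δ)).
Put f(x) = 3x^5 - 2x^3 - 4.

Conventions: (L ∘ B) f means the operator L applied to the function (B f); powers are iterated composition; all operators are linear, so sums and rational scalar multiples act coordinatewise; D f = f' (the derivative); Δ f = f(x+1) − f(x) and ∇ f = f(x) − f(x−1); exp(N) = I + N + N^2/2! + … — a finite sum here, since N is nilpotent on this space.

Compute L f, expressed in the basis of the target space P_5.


g(x) = 3x^5 - 62x^3 - 90x^2 + 132x + 167

order-1 term: -60x^3 - 90x^2 - 48x - 9
order-2 term: 180x + 180
the series for exp(-(D ∘ Δ)) f terminates at order 2
exp(-(D ∘ Δ)) f = 3x^5 - 62x^3 - 90x^2 + 132x + 167


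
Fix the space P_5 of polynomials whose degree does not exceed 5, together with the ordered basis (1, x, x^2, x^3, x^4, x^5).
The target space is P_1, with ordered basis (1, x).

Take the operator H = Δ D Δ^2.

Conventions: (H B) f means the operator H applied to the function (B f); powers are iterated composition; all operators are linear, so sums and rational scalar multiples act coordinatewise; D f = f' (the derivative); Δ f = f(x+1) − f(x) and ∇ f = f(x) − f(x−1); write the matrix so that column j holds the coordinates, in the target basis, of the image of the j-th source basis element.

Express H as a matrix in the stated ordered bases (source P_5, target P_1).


the matrix is [[0, 0, 0, 0, 24, 180]; [0, 0, 0, 0, 0, 120]] (rows listed top to bottom)

image of 1: 0
image of x: 0
image of x^2: 0
image of x^3: 0
image of x^4: 24
image of x^5: 120x + 180
each image's coordinates form column j of the matrix


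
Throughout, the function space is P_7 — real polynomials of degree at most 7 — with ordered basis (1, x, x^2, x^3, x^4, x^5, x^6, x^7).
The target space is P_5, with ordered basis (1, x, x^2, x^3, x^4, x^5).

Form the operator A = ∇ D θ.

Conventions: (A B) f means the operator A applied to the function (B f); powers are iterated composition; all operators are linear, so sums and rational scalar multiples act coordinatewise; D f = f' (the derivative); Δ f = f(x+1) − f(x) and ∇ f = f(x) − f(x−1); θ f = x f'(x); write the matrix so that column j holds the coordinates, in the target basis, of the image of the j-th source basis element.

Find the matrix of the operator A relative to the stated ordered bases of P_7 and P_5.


image of 1: 0
image of x: 0
image of x^2: 4
image of x^3: 18x - 9
image of x^4: 48x^2 - 48x + 16
image of x^5: 100x^3 - 150x^2 + 100x - 25
image of x^6: 180x^4 - 360x^3 + 360x^2 - 180x + 36
image of x^7: 294x^5 - 735x^4 + 980x^3 - 735x^2 + 294x - 49
each image's coordinates form column j of the matrix

the matrix is [[0, 0, 4, -9, 16, -25, 36, -49]; [0, 0, 0, 18, -48, 100, -180, 294]; [0, 0, 0, 0, 48, -150, 360, -735]; [0, 0, 0, 0, 0, 100, -360, 980]; [0, 0, 0, 0, 0, 0, 180, -735]; [0, 0, 0, 0, 0, 0, 0, 294]] (rows listed top to bottom)


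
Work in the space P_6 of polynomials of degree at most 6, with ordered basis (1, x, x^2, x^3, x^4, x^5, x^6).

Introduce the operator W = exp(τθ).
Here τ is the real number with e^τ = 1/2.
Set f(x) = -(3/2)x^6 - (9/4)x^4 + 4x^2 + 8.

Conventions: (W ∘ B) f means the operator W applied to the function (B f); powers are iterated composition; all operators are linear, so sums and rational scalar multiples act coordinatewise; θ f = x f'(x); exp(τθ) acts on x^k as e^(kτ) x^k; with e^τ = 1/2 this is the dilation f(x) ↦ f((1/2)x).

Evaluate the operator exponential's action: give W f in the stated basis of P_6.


exp(τθ) x^k = e^(kτ) x^k; with e^τ = 1/2 this sends x^k to (1/2)^k x^k
x^2 ↦ 1/4 x^2
x^4 ↦ 1/16 x^4
x^6 ↦ 1/64 x^6
applying this coordinatewise to f: exp(τθ) f = -(3/128)x^6 - (9/64)x^4 + x^2 + 8

the image equals g(x) = -(3/128)x^6 - (9/64)x^4 + x^2 + 8


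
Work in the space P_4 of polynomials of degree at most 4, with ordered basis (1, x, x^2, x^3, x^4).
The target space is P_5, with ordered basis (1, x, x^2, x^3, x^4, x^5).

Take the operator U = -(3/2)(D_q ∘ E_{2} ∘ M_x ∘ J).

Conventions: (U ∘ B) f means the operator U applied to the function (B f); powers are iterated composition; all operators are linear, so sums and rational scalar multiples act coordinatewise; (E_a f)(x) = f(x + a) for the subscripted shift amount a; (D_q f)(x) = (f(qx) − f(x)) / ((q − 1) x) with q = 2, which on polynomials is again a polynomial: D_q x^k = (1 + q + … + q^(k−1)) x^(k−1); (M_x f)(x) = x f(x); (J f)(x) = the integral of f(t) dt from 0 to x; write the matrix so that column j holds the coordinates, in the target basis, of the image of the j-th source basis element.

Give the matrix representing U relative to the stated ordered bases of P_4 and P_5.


the matrix is [[-6, -9, -16, -30, -288/5]; [-9/2, -27/2, -36, -90, -216]; [0, -21/4, -28, -105, -336]; [0, 0, -15/2, -225/4, -270]; [0, 0, 0, -93/8, -558/5]; [0, 0, 0, 0, -189/10]] (rows listed top to bottom)

image of 1: -(9/2)x - 6
image of x: -(21/4)x^2 - (27/2)x - 9
image of x^2: -(15/2)x^3 - 28x^2 - 36x - 16
image of x^3: -(93/8)x^4 - (225/4)x^3 - 105x^2 - 90x - 30
image of x^4: -(189/10)x^5 - (558/5)x^4 - 270x^3 - 336x^2 - 216x - 288/5
each image's coordinates form column j of the matrix


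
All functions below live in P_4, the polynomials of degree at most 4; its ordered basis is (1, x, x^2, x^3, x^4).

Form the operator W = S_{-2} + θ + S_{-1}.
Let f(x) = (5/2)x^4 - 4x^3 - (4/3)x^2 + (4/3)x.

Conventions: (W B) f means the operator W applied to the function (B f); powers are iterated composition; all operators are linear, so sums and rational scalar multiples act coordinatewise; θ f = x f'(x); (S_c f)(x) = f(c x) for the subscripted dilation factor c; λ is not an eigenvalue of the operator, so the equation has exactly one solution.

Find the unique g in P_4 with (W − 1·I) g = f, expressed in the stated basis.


write g with unknown coordinates in the stated basis and equate coefficients in (W − 1·I) g = f
solving from the highest basis element down gives g = (1/8)x^4 + (4/7)x^3 - (2/9)x^2 - (4/9)x
check: W g = (21/8)x^4 - (24/7)x^3 - (14/9)x^2 + (8/9)x
so W g − 1·g = (5/2)x^4 - 4x^3 - (4/3)x^2 + (4/3)x = f ✓

the image equals g(x) = (1/8)x^4 + (4/7)x^3 - (2/9)x^2 - (4/9)x


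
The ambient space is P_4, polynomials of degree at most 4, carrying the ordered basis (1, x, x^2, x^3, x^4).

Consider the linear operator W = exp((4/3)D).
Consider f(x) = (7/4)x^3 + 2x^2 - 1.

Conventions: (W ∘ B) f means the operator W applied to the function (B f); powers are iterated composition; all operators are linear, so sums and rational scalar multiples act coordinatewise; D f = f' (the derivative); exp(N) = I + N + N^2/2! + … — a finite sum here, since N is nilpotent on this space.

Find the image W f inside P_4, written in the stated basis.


order-1 term: 7x^2 + (16/3)x
order-2 term: (28/3)x + 32/9
order-3 term: 112/27
the series for exp((4/3)D) f terminates at order 3
exp((4/3)D) f = (7/4)x^3 + 9x^2 + (44/3)x + 181/27

g(x) = (7/4)x^3 + 9x^2 + (44/3)x + 181/27


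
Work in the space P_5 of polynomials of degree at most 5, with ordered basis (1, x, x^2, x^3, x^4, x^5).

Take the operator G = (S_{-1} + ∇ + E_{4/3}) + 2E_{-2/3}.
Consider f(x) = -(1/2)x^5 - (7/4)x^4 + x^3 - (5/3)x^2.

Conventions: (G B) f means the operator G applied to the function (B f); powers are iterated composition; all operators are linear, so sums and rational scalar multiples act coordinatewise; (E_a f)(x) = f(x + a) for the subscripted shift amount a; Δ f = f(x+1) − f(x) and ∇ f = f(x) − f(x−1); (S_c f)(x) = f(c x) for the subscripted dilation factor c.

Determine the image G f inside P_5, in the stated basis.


S_{-1} f = (1/2)x^5 - (7/4)x^4 - x^3 - (5/3)x^2
∇ f = -(5/2)x^4 - 2x^3 + (17/2)x^2 - (65/6)x + 47/12
E_{4/3} f = -(1/2)x^5 - (61/12)x^4 - (155/9)x^3 - (761/27)x^2 - (1912/81)x - 2000/243
(S_{-1} + ∇ + E_{4/3}) f = -(28/3)x^4 - (182/9)x^3 - (1153/54)x^2 - (5579/162)x - 4193/972
E_{-2/3} f = -(1/2)x^5 - (1/12)x^4 + (31/9)x^3 - (185/27)x^2 + (416/81)x - 320/243
(2E_{-2/3}) f = -x^5 - (1/6)x^4 + (62/9)x^3 - (370/27)x^2 + (832/81)x - 640/243
((S_{-1} + ∇ + E_{4/3}) + 2E_{-2/3}) f = -x^5 - (19/2)x^4 - (40/3)x^3 - (631/18)x^2 - (145/6)x - 2251/324

the result is g(x) = -x^5 - (19/2)x^4 - (40/3)x^3 - (631/18)x^2 - (145/6)x - 2251/324


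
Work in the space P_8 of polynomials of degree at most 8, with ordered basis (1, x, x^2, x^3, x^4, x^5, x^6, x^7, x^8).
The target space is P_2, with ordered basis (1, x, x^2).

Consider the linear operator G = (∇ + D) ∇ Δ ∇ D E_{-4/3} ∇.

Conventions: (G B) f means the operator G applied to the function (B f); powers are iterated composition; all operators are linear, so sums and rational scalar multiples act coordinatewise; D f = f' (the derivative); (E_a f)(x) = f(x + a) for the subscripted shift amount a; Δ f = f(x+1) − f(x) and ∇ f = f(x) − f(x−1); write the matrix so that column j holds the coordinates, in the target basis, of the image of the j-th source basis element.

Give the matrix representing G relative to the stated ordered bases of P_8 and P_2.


the matrix is [[0, 0, 0, 0, 0, 0, 1440, -26040, 286720]; [0, 0, 0, 0, 0, 0, 0, 10080, -208320]; [0, 0, 0, 0, 0, 0, 0, 0, 40320]] (rows listed top to bottom)

image of 1: 0
image of x: 0
image of x^2: 0
image of x^3: 0
image of x^4: 0
image of x^5: 0
image of x^6: 1440
image of x^7: 10080x - 26040
image of x^8: 40320x^2 - 208320x + 286720
each image's coordinates form column j of the matrix


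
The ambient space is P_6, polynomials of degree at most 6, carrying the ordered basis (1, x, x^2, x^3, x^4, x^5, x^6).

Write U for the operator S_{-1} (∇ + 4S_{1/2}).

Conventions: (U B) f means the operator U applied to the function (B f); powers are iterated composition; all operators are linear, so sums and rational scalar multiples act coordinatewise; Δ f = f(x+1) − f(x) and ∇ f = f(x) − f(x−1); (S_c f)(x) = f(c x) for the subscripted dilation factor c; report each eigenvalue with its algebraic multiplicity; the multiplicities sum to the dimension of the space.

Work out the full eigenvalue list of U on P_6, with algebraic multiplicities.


image of 1: 4
image of x: -2x + 1
image of x^2: x^2 - 2x - 1
image of x^3: -(1/2)x^3 + 3x^2 + 3x + 1
image of x^4: (1/4)x^4 - 4x^3 - 6x^2 - 4x - 1
image of x^5: -(1/8)x^5 + 5x^4 + 10x^3 + 10x^2 + 5x + 1
image of x^6: (1/16)x^6 - 6x^5 - 15x^4 - 20x^3 - 15x^2 - 6x - 1
the matrix is upper triangular; its diagonal is (4, -2, 1, -1/2, 1/4, -1/8, 1/16)
for a triangular matrix the eigenvalues are the diagonal entries, with algebraic multiplicity their repetition count

λ = -2 (multiplicity 1), λ = -1/2 (multiplicity 1), λ = -1/8 (multiplicity 1), λ = 1/16 (multiplicity 1), λ = 1/4 (multiplicity 1), λ = 1 (multiplicity 1), λ = 4 (multiplicity 1)


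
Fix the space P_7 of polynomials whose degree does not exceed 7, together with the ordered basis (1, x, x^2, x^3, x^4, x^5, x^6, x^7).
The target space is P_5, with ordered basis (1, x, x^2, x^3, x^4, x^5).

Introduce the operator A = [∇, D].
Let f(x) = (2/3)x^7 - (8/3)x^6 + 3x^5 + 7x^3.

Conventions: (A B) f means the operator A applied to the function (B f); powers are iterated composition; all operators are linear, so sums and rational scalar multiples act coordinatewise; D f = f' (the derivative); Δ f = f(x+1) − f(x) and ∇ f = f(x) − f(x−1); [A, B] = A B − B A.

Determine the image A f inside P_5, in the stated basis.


the result is g(x) = 0

D f = (14/3)x^6 - 16x^5 + 15x^4 + 21x^2
∇ D f = 28x^5 - 150x^4 + (940/3)x^3 - 320x^2 + 210x - 170/3
∇ f = (14/3)x^6 - 30x^5 + (235/3)x^4 - (320/3)x^3 + 105x^2 - (170/3)x + 40/3
D ∇ f = 28x^5 - 150x^4 + (940/3)x^3 - 320x^2 + 210x - 170/3
[∇, D] f = 0


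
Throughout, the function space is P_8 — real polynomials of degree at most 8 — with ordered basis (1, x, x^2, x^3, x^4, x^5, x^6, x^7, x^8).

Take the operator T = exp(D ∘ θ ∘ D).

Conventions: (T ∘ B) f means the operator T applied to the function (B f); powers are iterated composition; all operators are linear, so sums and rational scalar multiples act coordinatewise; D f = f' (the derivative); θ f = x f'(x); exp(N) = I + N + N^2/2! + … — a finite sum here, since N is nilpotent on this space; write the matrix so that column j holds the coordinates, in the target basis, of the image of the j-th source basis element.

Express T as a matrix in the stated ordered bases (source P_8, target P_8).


image of 1: 1
image of x: x
image of x^2: x^2 + 2
image of x^3: x^3 + 12x
image of x^4: x^4 + 36x^2 + 36
image of x^5: x^5 + 80x^3 + 480x
image of x^6: x^6 + 150x^4 + 2700x^2 + 1800
image of x^7: x^7 + 252x^5 + 10080x^3 + 40320x
image of x^8: x^8 + 392x^6 + 29400x^4 + 352800x^2 + 176400
each image's coordinates form column j of the matrix

the matrix is [[1, 0, 2, 0, 36, 0, 1800, 0, 176400]; [0, 1, 0, 12, 0, 480, 0, 40320, 0]; [0, 0, 1, 0, 36, 0, 2700, 0, 352800]; [0, 0, 0, 1, 0, 80, 0, 10080, 0]; [0, 0, 0, 0, 1, 0, 150, 0, 29400]; [0, 0, 0, 0, 0, 1, 0, 252, 0]; [0, 0, 0, 0, 0, 0, 1, 0, 392]; [0, 0, 0, 0, 0, 0, 0, 1, 0]; [0, 0, 0, 0, 0, 0, 0, 0, 1]] (rows listed top to bottom)


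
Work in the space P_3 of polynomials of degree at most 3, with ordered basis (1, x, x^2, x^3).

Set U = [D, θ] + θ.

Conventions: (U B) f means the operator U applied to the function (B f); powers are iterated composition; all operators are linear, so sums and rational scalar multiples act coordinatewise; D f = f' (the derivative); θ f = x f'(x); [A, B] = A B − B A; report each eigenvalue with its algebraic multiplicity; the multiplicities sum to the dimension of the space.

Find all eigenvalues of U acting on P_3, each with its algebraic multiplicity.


image of 1: 0
image of x: x + 1
image of x^2: 2x^2 + 2x
image of x^3: 3x^3 + 3x^2
the matrix is upper triangular; its diagonal is (0, 1, 2, 3)
for a triangular matrix the eigenvalues are the diagonal entries, with algebraic multiplicity their repetition count

λ = 0 (multiplicity 1), λ = 1 (multiplicity 1), λ = 2 (multiplicity 1), λ = 3 (multiplicity 1)


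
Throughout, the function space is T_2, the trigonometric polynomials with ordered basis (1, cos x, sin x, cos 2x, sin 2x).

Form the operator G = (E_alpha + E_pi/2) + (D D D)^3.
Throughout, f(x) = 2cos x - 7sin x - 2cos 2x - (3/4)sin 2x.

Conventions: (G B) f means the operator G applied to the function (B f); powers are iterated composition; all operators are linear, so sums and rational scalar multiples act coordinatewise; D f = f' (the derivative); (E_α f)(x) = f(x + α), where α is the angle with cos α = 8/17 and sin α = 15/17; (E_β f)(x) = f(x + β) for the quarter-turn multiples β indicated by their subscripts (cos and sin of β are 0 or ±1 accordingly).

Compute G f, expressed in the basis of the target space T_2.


the result is g(x) = -(327/17)cos x - (154/17)sin x - (110256/289)cos 2x + (593507/578)sin 2x

E_alpha f = -(89/17)cos x - (86/17)sin x + (142/289)cos 2x + (2403/1156)sin 2x
E_pi/2 f = -7cos x - 2sin x + 2cos 2x + (3/4)sin 2x
(E_alpha + E_pi/2) f = -(208/17)cos x - (120/17)sin x + (720/289)cos 2x + (1635/578)sin 2x
D f = -7cos x - 2sin x - (3/2)cos 2x + 4sin 2x
D D f = -2cos x + 7sin x + 8cos 2x + 3sin 2x
D D D f = 7cos x + 2sin x + 6cos 2x - 16sin 2x
D (D D D) f = 2cos x - 7sin x - 32cos 2x - 12sin 2x
D D (D D D) f = -7cos x - 2sin x - 24cos 2x + 64sin 2x
D D D (D D D) f = -2cos x + 7sin x + 128cos 2x + 48sin 2x
D (D D D) (D D D) f = 7cos x + 2sin x + 96cos 2x - 256sin 2x
D D (D D D) (D D D) f = 2cos x - 7sin x - 512cos 2x - 192sin 2x
D D D (D D D) (D D D) f = -7cos x - 2sin x - 384cos 2x + 1024sin 2x
((E_alpha + E_pi/2) + (D D D)^3) f = -(327/17)cos x - (154/17)sin x - (110256/289)cos 2x + (593507/578)sin 2x


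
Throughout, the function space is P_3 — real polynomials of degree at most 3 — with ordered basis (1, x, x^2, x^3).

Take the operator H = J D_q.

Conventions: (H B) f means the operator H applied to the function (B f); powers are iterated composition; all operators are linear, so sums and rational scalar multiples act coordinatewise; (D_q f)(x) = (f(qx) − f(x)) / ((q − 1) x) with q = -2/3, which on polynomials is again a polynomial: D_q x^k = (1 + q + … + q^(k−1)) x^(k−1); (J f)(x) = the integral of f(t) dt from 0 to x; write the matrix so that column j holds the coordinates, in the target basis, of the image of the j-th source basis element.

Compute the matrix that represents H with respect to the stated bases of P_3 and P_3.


image of 1: 0
image of x: x
image of x^2: (1/6)x^2
image of x^3: (7/27)x^3
each image's coordinates form column j of the matrix

the matrix is [[0, 0, 0, 0]; [0, 1, 0, 0]; [0, 0, 1/6, 0]; [0, 0, 0, 7/27]] (rows listed top to bottom)


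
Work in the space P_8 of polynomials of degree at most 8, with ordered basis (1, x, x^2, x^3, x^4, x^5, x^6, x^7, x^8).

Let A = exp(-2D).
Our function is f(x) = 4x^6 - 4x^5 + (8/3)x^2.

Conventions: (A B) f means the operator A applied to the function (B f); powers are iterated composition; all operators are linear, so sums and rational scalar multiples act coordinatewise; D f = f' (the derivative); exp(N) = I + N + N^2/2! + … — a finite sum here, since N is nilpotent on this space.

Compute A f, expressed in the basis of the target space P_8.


order-1 term: -48x^5 + 40x^4 - (32/3)x
order-2 term: 240x^4 - 160x^3 + 32/3
order-3 term: -640x^3 + 320x^2
order-4 term: 960x^2 - 320x
order-5 term: -768x + 128
order-6 term: 256
the series for exp(-2D) f terminates at order 6
exp(-2D) f = 4x^6 - 52x^5 + 280x^4 - 800x^3 + (3848/3)x^2 - (3296/3)x + 1184/3

the result is g(x) = 4x^6 - 52x^5 + 280x^4 - 800x^3 + (3848/3)x^2 - (3296/3)x + 1184/3


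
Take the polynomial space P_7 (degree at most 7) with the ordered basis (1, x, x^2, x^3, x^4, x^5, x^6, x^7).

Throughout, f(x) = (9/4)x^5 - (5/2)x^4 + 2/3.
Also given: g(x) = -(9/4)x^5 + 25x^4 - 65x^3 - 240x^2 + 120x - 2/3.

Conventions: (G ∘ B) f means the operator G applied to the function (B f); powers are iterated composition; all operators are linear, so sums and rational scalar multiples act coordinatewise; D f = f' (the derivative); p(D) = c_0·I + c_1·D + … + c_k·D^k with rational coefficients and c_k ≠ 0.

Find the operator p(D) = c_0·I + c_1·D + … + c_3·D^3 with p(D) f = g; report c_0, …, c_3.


p(D) = -I + 2·D − D^2 − 2·D^3, i.e. c_0 = -1, c_1 = 2, c_2 = -1, c_3 = -2

D^0 f = (9/4)x^5 - (5/2)x^4 + 2/3
D^1 f = (45/4)x^4 - 10x^3
D^2 f = 45x^3 - 30x^2
D^3 f = 135x^2 - 60x
matching coefficients of g against c_0 f + c_1 Df + … from the top degree down determines the c_i
solution: c_0 = -1, c_1 = 2, c_2 = -1, c_3 = -2


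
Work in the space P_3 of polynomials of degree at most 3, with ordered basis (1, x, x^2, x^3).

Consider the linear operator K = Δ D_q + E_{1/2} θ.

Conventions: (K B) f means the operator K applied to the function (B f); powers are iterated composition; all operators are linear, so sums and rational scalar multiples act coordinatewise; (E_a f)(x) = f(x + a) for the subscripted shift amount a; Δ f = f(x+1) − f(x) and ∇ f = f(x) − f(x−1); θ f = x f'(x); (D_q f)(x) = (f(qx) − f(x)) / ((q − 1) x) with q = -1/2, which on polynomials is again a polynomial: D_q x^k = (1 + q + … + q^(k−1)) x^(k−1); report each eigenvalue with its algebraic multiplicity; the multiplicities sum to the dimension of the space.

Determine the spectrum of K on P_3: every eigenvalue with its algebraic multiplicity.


image of 1: 0
image of x: x + 1/2
image of x^2: 2x^2 + 2x + 1
image of x^3: 3x^3 + (9/2)x^2 + (15/4)x + 9/8
the matrix is upper triangular; its diagonal is (0, 1, 2, 3)
for a triangular matrix the eigenvalues are the diagonal entries, with algebraic multiplicity their repetition count

λ = 0 (multiplicity 1), λ = 1 (multiplicity 1), λ = 2 (multiplicity 1), λ = 3 (multiplicity 1)


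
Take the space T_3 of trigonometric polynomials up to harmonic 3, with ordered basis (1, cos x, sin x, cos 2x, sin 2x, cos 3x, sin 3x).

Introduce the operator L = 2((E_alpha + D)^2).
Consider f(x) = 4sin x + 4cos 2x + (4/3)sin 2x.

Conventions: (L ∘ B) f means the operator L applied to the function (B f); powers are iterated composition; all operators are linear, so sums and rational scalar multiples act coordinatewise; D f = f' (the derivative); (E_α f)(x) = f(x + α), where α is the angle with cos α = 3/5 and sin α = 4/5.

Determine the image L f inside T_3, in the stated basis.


the result is g(x) = (432/25)cos x - (576/25)sin x - (138536/1875)cos 2x - (6184/625)sin 2x

E_alpha f = (16/5)cos x + (12/5)sin x + (4/25)cos 2x - (316/75)sin 2x
D f = 4cos x + (8/3)cos 2x - 8sin 2x
(E_alpha + D) f = (36/5)cos x + (12/5)sin x + (212/75)cos 2x - (916/75)sin 2x
E_alpha (E_alpha + D) f = (156/25)cos x - (108/25)sin x - (23468/1875)cos 2x + (1324/1875)sin 2x
D (E_alpha + D) f = (12/5)cos x - (36/5)sin x - (1832/75)cos 2x - (424/75)sin 2x
(E_alpha + D) (E_alpha + D) f = (216/25)cos x - (288/25)sin x - (69268/1875)cos 2x - (3092/625)sin 2x
(2((E_alpha + D)^2)) f = (432/25)cos x - (576/25)sin x - (138536/1875)cos 2x - (6184/625)sin 2x


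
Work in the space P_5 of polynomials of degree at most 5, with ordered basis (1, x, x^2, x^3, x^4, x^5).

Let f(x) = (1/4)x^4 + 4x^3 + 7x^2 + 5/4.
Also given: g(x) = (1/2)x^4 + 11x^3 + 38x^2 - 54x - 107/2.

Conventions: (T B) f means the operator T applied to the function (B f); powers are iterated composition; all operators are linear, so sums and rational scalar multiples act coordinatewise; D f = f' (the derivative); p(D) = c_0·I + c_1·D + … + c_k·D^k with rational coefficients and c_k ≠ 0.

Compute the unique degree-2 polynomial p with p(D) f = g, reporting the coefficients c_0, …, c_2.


D^0 f = (1/4)x^4 + 4x^3 + 7x^2 + 5/4
D^1 f = x^3 + 12x^2 + 14x
D^2 f = 3x^2 + 24x + 14
matching coefficients of g against c_0 f + c_1 Df + … from the top degree down determines the c_i
solution: c_0 = 2, c_1 = 3, c_2 = -4

c_0 = 2, c_1 = 3, c_2 = -4
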